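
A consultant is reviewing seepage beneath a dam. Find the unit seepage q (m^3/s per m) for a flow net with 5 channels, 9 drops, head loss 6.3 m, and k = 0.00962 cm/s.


Convert k to m/s for unit consistency with H:
k = 0.00962 cm/s = 0.00962 / 100 m/s = 9.62e-05 m/s
Using q = k * H * Nf / Nd
Nf / Nd = 5 / 9 = 0.5556
q = 9.62e-05 * 6.3 * 0.5556
q = 0.0003367 m^3/s per m


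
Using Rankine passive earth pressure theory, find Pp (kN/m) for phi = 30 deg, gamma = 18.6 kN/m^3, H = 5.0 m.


Compute passive earth pressure coefficient:
Kp = tan^2(45 + phi/2) = tan^2(60.0) = 3
Compute passive force:
Pp = 0.5 * Kp * gamma * H^2
Pp = 0.5 * 3 * 18.6 * 5.0^2
Pp = 697.5 kN/m


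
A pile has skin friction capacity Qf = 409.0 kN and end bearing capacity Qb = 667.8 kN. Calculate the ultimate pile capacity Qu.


Result: 1076.8 kN

Derivation:
Using Qu = Qf + Qb
Qu = 409.0 + 667.8
Qu = 1076.8 kN


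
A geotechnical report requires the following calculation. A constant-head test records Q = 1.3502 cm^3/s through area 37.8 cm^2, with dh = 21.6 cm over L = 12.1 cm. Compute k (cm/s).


Result: 0.02001 cm/s

Derivation:
Compute hydraulic gradient:
i = dh / L = 21.6 / 12.1 = 1.78512
Then apply Darcy's law:
k = Q / (A * i)
k = 1.3502 / (37.8 * 1.78512)
k = 1.3502 / 67.4777
k = 0.02001 cm/s


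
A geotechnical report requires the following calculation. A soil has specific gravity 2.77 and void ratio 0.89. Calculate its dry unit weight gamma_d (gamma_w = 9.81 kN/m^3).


Using gamma_d = Gs * gamma_w / (1 + e)
gamma_d = 2.77 * 9.81 / (1 + 0.89)
gamma_d = 2.77 * 9.81 / 1.89
gamma_d = 14.378 kN/m^3


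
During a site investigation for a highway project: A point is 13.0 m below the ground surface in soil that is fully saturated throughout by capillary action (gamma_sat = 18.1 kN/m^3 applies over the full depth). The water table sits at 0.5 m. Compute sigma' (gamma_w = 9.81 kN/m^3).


Total stress = gamma_sat * depth
sigma = 18.1 * 13.0 = 235.3 kPa
Pore water pressure u = gamma_w * (depth - d_wt)
u = 9.81 * (13.0 - 0.5) = 122.625 kPa
Effective stress = sigma - u
sigma' = 235.3 - 122.625 = 112.68 kPa


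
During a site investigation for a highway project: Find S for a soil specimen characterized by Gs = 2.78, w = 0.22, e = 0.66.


Using S = Gs * w / e
S = 2.78 * 0.22 / 0.66
S = 0.9267


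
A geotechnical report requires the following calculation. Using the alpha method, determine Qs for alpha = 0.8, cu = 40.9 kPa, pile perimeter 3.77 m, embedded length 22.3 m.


Using Qs = alpha * cu * perimeter * L
Qs = 0.8 * 40.9 * 3.77 * 22.3
Qs = 2750.8 kN


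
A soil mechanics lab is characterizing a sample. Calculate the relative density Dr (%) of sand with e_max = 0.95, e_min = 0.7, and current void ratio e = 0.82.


Using Dr = (e_max - e) / (e_max - e_min) * 100
e_max - e = 0.95 - 0.82 = 0.13
e_max - e_min = 0.95 - 0.7 = 0.25
Dr = 0.13 / 0.25 * 100
Dr = 52.0 %


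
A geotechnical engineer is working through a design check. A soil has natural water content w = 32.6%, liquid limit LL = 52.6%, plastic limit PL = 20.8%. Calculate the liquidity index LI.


Result: 0.371

Derivation:
First compute the plasticity index:
PI = LL - PL = 52.6 - 20.8 = 31.8
Then compute the liquidity index:
LI = (w - PL) / PI
LI = (32.6 - 20.8) / 31.8
LI = 0.371


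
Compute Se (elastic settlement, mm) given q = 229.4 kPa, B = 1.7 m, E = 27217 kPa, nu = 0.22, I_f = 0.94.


Result: 12.817 mm

Derivation:
Using Se = q * B * (1 - nu^2) * I_f / E
1 - nu^2 = 1 - 0.22^2 = 0.9516
Se = 229.4 * 1.7 * 0.9516 * 0.94 / 27217
Se = 0.012817 m
Convert to mm: Se = 0.012817 * 1000 = 12.817 mm


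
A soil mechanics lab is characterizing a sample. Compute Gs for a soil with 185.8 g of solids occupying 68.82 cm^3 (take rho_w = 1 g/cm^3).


Using Gs = m_s / (V_s * rho_w)
Since rho_w = 1 g/cm^3:
Gs = 185.8 / 68.82
Gs = 2.7


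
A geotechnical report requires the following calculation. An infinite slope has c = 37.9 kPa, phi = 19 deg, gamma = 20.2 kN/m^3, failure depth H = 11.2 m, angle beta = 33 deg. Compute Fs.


Using Fs = c / (gamma*H*sin(beta)*cos(beta)) + tan(phi)/tan(beta)
Cohesion contribution = 37.9 / (20.2*11.2*sin(33)*cos(33))
Cohesion contribution = 0.36675
Friction contribution = tan(19)/tan(33) = 0.530218
Fs = 0.36675 + 0.530218
Fs = 0.897


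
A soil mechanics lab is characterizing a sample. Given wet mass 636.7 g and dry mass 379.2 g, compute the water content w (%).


Using w = (m_wet - m_dry) / m_dry * 100
m_wet - m_dry = 636.7 - 379.2 = 257.5 g
w = 257.5 / 379.2 * 100
w = 67.91 %


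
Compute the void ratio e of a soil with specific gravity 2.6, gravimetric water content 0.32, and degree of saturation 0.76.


Using the relation e = Gs * w / S
e = 2.6 * 0.32 / 0.76
e = 1.0947


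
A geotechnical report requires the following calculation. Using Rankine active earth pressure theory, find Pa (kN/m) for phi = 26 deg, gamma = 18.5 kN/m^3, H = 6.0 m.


Result: 130.02 kN/m

Derivation:
Compute active earth pressure coefficient:
Ka = tan^2(45 - phi/2) = tan^2(32.0) = 0.390462
Compute active force:
Pa = 0.5 * Ka * gamma * H^2
Pa = 0.5 * 0.390462 * 18.5 * 6.0^2
Pa = 130.02 kN/m


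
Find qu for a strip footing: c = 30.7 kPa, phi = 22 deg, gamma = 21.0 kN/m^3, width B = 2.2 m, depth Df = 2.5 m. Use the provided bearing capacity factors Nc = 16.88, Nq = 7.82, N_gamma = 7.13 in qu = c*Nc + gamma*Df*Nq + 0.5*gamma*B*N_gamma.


Compute qu = c*Nc + gamma*Df*Nq + 0.5*gamma*B*N_gamma
Term 1: 30.7 * 16.88 = 518.216
Term 2: 21.0 * 2.5 * 7.82 = 410.55
Term 3: 0.5 * 21.0 * 2.2 * 7.13 = 164.703
qu = 518.216 + 410.55 + 164.703
qu = 1093.47 kPa


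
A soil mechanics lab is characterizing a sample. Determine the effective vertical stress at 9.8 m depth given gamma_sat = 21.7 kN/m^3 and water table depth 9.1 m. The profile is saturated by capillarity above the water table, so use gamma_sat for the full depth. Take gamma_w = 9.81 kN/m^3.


Result: 205.79 kPa

Derivation:
Total stress = gamma_sat * depth
sigma = 21.7 * 9.8 = 212.66 kPa
Pore water pressure u = gamma_w * (depth - d_wt)
u = 9.81 * (9.8 - 9.1) = 6.867 kPa
Effective stress = sigma - u
sigma' = 212.66 - 6.867 = 205.79 kPa


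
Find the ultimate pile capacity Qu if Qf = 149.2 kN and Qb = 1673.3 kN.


Using Qu = Qf + Qb
Qu = 149.2 + 1673.3
Qu = 1822.5 kN


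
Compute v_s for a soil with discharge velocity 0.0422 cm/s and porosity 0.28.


Using v_s = v_d / n
v_s = 0.0422 / 0.28
v_s = 0.15071 cm/s


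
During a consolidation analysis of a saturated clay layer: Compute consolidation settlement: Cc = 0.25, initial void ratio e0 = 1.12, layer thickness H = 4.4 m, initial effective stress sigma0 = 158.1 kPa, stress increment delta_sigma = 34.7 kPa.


Using Sc = Cc * H / (1 + e0) * log10((sigma0 + delta_sigma) / sigma0)
Stress ratio = (158.1 + 34.7) / 158.1 = 1.21948
log10(1.21948) = 0.0861752
Cc * H / (1 + e0) = 0.25 * 4.4 / (1 + 1.12) = 0.518868
Sc = 0.518868 * 0.0861752
Sc = 0.0447 m


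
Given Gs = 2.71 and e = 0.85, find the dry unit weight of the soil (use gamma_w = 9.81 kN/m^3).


Result: 14.37 kN/m^3

Derivation:
Using gamma_d = Gs * gamma_w / (1 + e)
gamma_d = 2.71 * 9.81 / (1 + 0.85)
gamma_d = 2.71 * 9.81 / 1.85
gamma_d = 14.37 kN/m^3


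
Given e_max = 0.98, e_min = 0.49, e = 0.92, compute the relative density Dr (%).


Using Dr = (e_max - e) / (e_max - e_min) * 100
e_max - e = 0.98 - 0.92 = 0.06
e_max - e_min = 0.98 - 0.49 = 0.49
Dr = 0.06 / 0.49 * 100
Dr = 12.24 %


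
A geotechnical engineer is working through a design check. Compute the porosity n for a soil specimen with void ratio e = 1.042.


Using the relation n = e / (1 + e)
n = 1.042 / (1 + 1.042)
n = 1.042 / 2.042
n = 0.5103


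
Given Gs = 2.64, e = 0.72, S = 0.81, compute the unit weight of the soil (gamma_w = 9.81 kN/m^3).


Using gamma = gamma_w * (Gs + S*e) / (1 + e)
Numerator: Gs + S*e = 2.64 + 0.81*0.72 = 3.2232
Denominator: 1 + e = 1 + 0.72 = 1.72
gamma = 9.81 * 3.2232 / 1.72
gamma = 18.383 kN/m^3


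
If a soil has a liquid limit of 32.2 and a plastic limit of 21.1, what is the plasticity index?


Result: 11.1

Derivation:
Using PI = LL - PL
PI = 32.2 - 21.1
PI = 11.1


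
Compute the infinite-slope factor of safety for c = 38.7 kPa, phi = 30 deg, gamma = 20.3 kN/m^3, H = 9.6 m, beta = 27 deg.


Using Fs = c / (gamma*H*sin(beta)*cos(beta)) + tan(phi)/tan(beta)
Cohesion contribution = 38.7 / (20.3*9.6*sin(27)*cos(27))
Cohesion contribution = 0.490926
Friction contribution = tan(30)/tan(27) = 1.13311
Fs = 0.490926 + 1.13311
Fs = 1.624


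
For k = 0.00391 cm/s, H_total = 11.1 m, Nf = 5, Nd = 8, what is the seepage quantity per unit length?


Result: 0.0002713 m^3/s per m

Derivation:
Convert k to m/s for unit consistency with H:
k = 0.00391 cm/s = 0.00391 / 100 m/s = 3.91e-05 m/s
Using q = k * H * Nf / Nd
Nf / Nd = 5 / 8 = 0.625
q = 3.91e-05 * 11.1 * 0.625
q = 0.0002713 m^3/s per m


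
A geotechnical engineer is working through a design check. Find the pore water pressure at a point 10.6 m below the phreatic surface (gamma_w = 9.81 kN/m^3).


Using u = gamma_w * h_w
u = 9.81 * 10.6
u = 103.99 kPa


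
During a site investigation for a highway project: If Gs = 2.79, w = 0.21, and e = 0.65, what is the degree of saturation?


Result: 0.9014

Derivation:
Using S = Gs * w / e
S = 2.79 * 0.21 / 0.65
S = 0.9014


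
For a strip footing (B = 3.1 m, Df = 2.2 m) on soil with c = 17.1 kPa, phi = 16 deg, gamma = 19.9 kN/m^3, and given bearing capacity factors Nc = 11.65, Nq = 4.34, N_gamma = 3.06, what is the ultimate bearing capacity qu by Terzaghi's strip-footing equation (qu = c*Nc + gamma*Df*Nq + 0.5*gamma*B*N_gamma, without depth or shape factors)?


Result: 483.61 kPa

Derivation:
Compute qu = c*Nc + gamma*Df*Nq + 0.5*gamma*B*N_gamma
Term 1: 17.1 * 11.65 = 199.215
Term 2: 19.9 * 2.2 * 4.34 = 190.0052
Term 3: 0.5 * 19.9 * 3.1 * 3.06 = 94.3857
qu = 199.215 + 190.0052 + 94.3857
qu = 483.61 kPa


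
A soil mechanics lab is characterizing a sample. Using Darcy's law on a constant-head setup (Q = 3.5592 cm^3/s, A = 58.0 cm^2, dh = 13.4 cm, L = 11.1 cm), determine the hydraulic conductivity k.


Compute hydraulic gradient:
i = dh / L = 13.4 / 11.1 = 1.20721
Then apply Darcy's law:
k = Q / (A * i)
k = 3.5592 / (58.0 * 1.20721)
k = 3.5592 / 70.018
k = 0.050833 cm/s


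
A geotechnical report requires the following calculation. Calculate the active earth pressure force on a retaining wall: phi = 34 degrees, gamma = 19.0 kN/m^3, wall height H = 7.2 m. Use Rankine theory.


Compute active earth pressure coefficient:
Ka = tan^2(45 - phi/2) = tan^2(28.0) = 0.282715
Compute active force:
Pa = 0.5 * Ka * gamma * H^2
Pa = 0.5 * 0.282715 * 19.0 * 7.2^2
Pa = 139.23 kN/m


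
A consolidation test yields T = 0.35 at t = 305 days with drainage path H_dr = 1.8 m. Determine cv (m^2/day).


Using cv = T * H_dr^2 / t
H_dr^2 = 1.8^2 = 3.24
cv = 0.35 * 3.24 / 305
cv = 0.00372 m^2/day


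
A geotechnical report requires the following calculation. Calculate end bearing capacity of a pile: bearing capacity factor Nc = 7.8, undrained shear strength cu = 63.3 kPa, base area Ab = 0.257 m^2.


Using Qb = Nc * cu * Ab
Qb = 7.8 * 63.3 * 0.257
Qb = 126.89 kN


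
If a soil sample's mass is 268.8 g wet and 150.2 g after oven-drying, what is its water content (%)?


Result: 78.96 %

Derivation:
Using w = (m_wet - m_dry) / m_dry * 100
m_wet - m_dry = 268.8 - 150.2 = 118.6 g
w = 118.6 / 150.2 * 100
w = 78.96 %


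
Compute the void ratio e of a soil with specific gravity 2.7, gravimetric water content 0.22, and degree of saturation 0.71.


Using the relation e = Gs * w / S
e = 2.7 * 0.22 / 0.71
e = 0.8366


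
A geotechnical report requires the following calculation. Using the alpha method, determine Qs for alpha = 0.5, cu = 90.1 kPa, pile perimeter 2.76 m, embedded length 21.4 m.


Using Qs = alpha * cu * perimeter * L
Qs = 0.5 * 90.1 * 2.76 * 21.4
Qs = 2660.83 kN


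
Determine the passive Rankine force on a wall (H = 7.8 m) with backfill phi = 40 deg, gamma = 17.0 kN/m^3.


Compute passive earth pressure coefficient:
Kp = tan^2(45 + phi/2) = tan^2(65.0) = 4.59891
Compute passive force:
Pp = 0.5 * Kp * gamma * H^2
Pp = 0.5 * 4.59891 * 17.0 * 7.8^2
Pp = 2378.28 kN/m


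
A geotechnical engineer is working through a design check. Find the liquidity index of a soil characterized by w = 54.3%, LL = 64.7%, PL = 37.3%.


Result: 0.62

Derivation:
First compute the plasticity index:
PI = LL - PL = 64.7 - 37.3 = 27.4
Then compute the liquidity index:
LI = (w - PL) / PI
LI = (54.3 - 37.3) / 27.4
LI = 0.62


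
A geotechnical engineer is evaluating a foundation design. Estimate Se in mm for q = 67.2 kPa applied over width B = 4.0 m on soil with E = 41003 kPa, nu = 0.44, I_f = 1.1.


Using Se = q * B * (1 - nu^2) * I_f / E
1 - nu^2 = 1 - 0.44^2 = 0.8064
Se = 67.2 * 4.0 * 0.8064 * 1.1 / 41003
Se = 0.005815 m
Convert to mm: Se = 0.005815 * 1000 = 5.815 mm


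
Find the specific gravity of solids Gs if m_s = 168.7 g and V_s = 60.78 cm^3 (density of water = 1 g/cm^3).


Result: 2.776

Derivation:
Using Gs = m_s / (V_s * rho_w)
Since rho_w = 1 g/cm^3:
Gs = 168.7 / 60.78
Gs = 2.776


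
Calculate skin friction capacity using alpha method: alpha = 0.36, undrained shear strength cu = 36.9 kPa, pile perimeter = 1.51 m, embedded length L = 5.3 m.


Using Qs = alpha * cu * perimeter * L
Qs = 0.36 * 36.9 * 1.51 * 5.3
Qs = 106.31 kN


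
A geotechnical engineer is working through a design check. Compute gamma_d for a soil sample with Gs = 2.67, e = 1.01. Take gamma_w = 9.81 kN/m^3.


Using gamma_d = Gs * gamma_w / (1 + e)
gamma_d = 2.67 * 9.81 / (1 + 1.01)
gamma_d = 2.67 * 9.81 / 2.01
gamma_d = 13.031 kN/m^3


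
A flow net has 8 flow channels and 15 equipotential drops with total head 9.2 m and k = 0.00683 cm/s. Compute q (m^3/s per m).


Convert k to m/s for unit consistency with H:
k = 0.00683 cm/s = 0.00683 / 100 m/s = 6.83e-05 m/s
Using q = k * H * Nf / Nd
Nf / Nd = 8 / 15 = 0.5333
q = 6.83e-05 * 9.2 * 0.5333
q = 0.0003351 m^3/s per m


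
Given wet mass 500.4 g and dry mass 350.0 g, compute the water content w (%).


Using w = (m_wet - m_dry) / m_dry * 100
m_wet - m_dry = 500.4 - 350.0 = 150.4 g
w = 150.4 / 350.0 * 100
w = 42.97 %


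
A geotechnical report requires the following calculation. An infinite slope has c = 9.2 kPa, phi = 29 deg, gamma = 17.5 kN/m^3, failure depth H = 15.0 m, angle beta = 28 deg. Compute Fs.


Result: 1.127

Derivation:
Using Fs = c / (gamma*H*sin(beta)*cos(beta)) + tan(phi)/tan(beta)
Cohesion contribution = 9.2 / (17.5*15.0*sin(28)*cos(28))
Cohesion contribution = 0.0845501
Friction contribution = tan(29)/tan(28) = 1.0425
Fs = 0.0845501 + 1.0425
Fs = 1.127


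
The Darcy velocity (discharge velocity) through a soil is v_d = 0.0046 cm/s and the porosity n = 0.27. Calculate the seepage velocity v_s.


Using v_s = v_d / n
v_s = 0.0046 / 0.27
v_s = 0.01704 cm/s


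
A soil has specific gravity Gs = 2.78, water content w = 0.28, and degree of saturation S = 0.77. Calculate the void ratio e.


Result: 1.0109

Derivation:
Using the relation e = Gs * w / S
e = 2.78 * 0.28 / 0.77
e = 1.0109


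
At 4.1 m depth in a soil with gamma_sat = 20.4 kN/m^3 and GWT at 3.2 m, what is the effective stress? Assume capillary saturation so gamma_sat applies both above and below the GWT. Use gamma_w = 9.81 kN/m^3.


Total stress = gamma_sat * depth
sigma = 20.4 * 4.1 = 83.64 kPa
Pore water pressure u = gamma_w * (depth - d_wt)
u = 9.81 * (4.1 - 3.2) = 8.829 kPa
Effective stress = sigma - u
sigma' = 83.64 - 8.829 = 74.81 kPa


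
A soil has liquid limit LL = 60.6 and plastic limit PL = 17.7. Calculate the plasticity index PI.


Using PI = LL - PL
PI = 60.6 - 17.7
PI = 42.9


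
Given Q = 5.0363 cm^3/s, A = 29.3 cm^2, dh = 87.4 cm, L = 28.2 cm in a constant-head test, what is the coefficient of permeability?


Compute hydraulic gradient:
i = dh / L = 87.4 / 28.2 = 3.09929
Then apply Darcy's law:
k = Q / (A * i)
k = 5.0363 / (29.3 * 3.09929)
k = 5.0363 / 90.8092
k = 0.05546 cm/s


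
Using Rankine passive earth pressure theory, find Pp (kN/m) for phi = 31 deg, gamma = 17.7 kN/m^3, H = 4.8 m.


Compute passive earth pressure coefficient:
Kp = tan^2(45 + phi/2) = tan^2(60.5) = 3.124035
Compute passive force:
Pp = 0.5 * Kp * gamma * H^2
Pp = 0.5 * 3.124035 * 17.7 * 4.8^2
Pp = 637.0 kN/m


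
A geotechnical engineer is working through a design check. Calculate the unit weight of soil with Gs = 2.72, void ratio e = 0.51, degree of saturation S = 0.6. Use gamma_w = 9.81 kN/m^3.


Using gamma = gamma_w * (Gs + S*e) / (1 + e)
Numerator: Gs + S*e = 2.72 + 0.6*0.51 = 3.026
Denominator: 1 + e = 1 + 0.51 = 1.51
gamma = 9.81 * 3.026 / 1.51
gamma = 19.659 kN/m^3


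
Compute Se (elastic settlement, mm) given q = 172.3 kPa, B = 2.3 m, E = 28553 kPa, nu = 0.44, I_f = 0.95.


Using Se = q * B * (1 - nu^2) * I_f / E
1 - nu^2 = 1 - 0.44^2 = 0.8064
Se = 172.3 * 2.3 * 0.8064 * 0.95 / 28553
Se = 0.010633 m
Convert to mm: Se = 0.010633 * 1000 = 10.633 mm


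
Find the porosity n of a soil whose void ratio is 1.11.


Result: 0.5261

Derivation:
Using the relation n = e / (1 + e)
n = 1.11 / (1 + 1.11)
n = 1.11 / 2.11
n = 0.5261


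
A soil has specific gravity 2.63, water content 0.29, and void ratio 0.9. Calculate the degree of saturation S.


Result: 0.8474

Derivation:
Using S = Gs * w / e
S = 2.63 * 0.29 / 0.9
S = 0.8474


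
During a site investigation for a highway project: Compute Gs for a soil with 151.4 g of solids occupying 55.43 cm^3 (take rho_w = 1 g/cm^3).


Result: 2.731

Derivation:
Using Gs = m_s / (V_s * rho_w)
Since rho_w = 1 g/cm^3:
Gs = 151.4 / 55.43
Gs = 2.731


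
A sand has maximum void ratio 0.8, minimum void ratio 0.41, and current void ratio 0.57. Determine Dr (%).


Using Dr = (e_max - e) / (e_max - e_min) * 100
e_max - e = 0.8 - 0.57 = 0.23
e_max - e_min = 0.8 - 0.41 = 0.39
Dr = 0.23 / 0.39 * 100
Dr = 58.97 %


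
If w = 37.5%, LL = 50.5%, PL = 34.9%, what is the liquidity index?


First compute the plasticity index:
PI = LL - PL = 50.5 - 34.9 = 15.6
Then compute the liquidity index:
LI = (w - PL) / PI
LI = (37.5 - 34.9) / 15.6
LI = 0.167


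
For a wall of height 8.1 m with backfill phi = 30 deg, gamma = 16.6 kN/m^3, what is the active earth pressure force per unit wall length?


Compute active earth pressure coefficient:
Ka = tan^2(45 - phi/2) = tan^2(30.0) = 0.333333
Compute active force:
Pa = 0.5 * Ka * gamma * H^2
Pa = 0.5 * 0.333333 * 16.6 * 8.1^2
Pa = 181.52 kN/m


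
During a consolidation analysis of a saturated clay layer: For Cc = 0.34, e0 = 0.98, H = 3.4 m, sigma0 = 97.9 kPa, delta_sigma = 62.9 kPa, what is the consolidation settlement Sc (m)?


Using Sc = Cc * H / (1 + e0) * log10((sigma0 + delta_sigma) / sigma0)
Stress ratio = (97.9 + 62.9) / 97.9 = 1.64249
log10(1.64249) = 0.215503
Cc * H / (1 + e0) = 0.34 * 3.4 / (1 + 0.98) = 0.583838
Sc = 0.583838 * 0.215503
Sc = 0.1258 m


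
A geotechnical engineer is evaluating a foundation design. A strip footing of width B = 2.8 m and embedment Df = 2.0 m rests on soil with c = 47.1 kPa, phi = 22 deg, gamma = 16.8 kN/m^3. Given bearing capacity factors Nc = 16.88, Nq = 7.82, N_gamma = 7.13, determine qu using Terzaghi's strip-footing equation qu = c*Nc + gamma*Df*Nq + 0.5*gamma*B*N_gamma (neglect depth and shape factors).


Result: 1225.5 kPa

Derivation:
Compute qu = c*Nc + gamma*Df*Nq + 0.5*gamma*B*N_gamma
Term 1: 47.1 * 16.88 = 795.048
Term 2: 16.8 * 2.0 * 7.82 = 262.752
Term 3: 0.5 * 16.8 * 2.8 * 7.13 = 167.6976
qu = 795.048 + 262.752 + 167.6976
qu = 1225.5 kPa


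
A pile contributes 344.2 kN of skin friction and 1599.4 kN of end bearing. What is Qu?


Using Qu = Qf + Qb
Qu = 344.2 + 1599.4
Qu = 1943.6 kN


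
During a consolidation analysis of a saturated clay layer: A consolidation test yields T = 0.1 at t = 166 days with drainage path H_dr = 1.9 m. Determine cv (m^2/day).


Using cv = T * H_dr^2 / t
H_dr^2 = 1.9^2 = 3.61
cv = 0.1 * 3.61 / 166
cv = 0.00217 m^2/day


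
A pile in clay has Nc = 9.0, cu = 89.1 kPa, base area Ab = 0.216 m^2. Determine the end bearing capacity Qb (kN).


Using Qb = Nc * cu * Ab
Qb = 9.0 * 89.1 * 0.216
Qb = 173.21 kN


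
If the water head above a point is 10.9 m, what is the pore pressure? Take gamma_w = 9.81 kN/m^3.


Using u = gamma_w * h_w
u = 9.81 * 10.9
u = 106.93 kPa


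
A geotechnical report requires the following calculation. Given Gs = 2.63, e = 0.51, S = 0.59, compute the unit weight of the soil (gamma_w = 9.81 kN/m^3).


Result: 19.041 kN/m^3

Derivation:
Using gamma = gamma_w * (Gs + S*e) / (1 + e)
Numerator: Gs + S*e = 2.63 + 0.59*0.51 = 2.9309
Denominator: 1 + e = 1 + 0.51 = 1.51
gamma = 9.81 * 2.9309 / 1.51
gamma = 19.041 kN/m^3


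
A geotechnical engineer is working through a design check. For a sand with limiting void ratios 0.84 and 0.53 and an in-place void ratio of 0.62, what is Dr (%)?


Result: 70.97 %

Derivation:
Using Dr = (e_max - e) / (e_max - e_min) * 100
e_max - e = 0.84 - 0.62 = 0.22
e_max - e_min = 0.84 - 0.53 = 0.31
Dr = 0.22 / 0.31 * 100
Dr = 70.97 %


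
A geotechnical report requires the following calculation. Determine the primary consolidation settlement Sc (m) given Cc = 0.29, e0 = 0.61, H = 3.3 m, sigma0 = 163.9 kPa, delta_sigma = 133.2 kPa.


Result: 0.1536 m

Derivation:
Using Sc = Cc * H / (1 + e0) * log10((sigma0 + delta_sigma) / sigma0)
Stress ratio = (163.9 + 133.2) / 163.9 = 1.81269
log10(1.81269) = 0.258324
Cc * H / (1 + e0) = 0.29 * 3.3 / (1 + 0.61) = 0.59441
Sc = 0.59441 * 0.258324
Sc = 0.1536 m


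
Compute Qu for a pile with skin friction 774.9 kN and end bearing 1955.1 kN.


Using Qu = Qf + Qb
Qu = 774.9 + 1955.1
Qu = 2730.0 kN


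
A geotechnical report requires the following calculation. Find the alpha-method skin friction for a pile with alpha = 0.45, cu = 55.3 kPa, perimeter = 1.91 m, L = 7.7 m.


Using Qs = alpha * cu * perimeter * L
Qs = 0.45 * 55.3 * 1.91 * 7.7
Qs = 365.98 kN


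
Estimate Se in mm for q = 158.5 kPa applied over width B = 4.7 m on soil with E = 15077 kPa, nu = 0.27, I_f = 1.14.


Result: 52.221 mm

Derivation:
Using Se = q * B * (1 - nu^2) * I_f / E
1 - nu^2 = 1 - 0.27^2 = 0.9271
Se = 158.5 * 4.7 * 0.9271 * 1.14 / 15077
Se = 0.052221 m
Convert to mm: Se = 0.052221 * 1000 = 52.221 mm


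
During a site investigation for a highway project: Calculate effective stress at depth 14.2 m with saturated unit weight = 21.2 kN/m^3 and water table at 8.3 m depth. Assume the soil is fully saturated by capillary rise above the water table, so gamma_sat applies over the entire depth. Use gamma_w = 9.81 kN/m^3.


Result: 243.16 kPa

Derivation:
Total stress = gamma_sat * depth
sigma = 21.2 * 14.2 = 301.04 kPa
Pore water pressure u = gamma_w * (depth - d_wt)
u = 9.81 * (14.2 - 8.3) = 57.879 kPa
Effective stress = sigma - u
sigma' = 301.04 - 57.879 = 243.16 kPa


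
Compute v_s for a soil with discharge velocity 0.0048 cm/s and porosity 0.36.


Result: 0.01333 cm/s

Derivation:
Using v_s = v_d / n
v_s = 0.0048 / 0.36
v_s = 0.01333 cm/s


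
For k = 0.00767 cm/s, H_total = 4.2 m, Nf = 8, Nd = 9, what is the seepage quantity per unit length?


Convert k to m/s for unit consistency with H:
k = 0.00767 cm/s = 0.00767 / 100 m/s = 7.67e-05 m/s
Using q = k * H * Nf / Nd
Nf / Nd = 8 / 9 = 0.8889
q = 7.67e-05 * 4.2 * 0.8889
q = 0.0002863 m^3/s per m


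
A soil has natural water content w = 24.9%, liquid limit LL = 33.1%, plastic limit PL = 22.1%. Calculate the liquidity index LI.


First compute the plasticity index:
PI = LL - PL = 33.1 - 22.1 = 11.0
Then compute the liquidity index:
LI = (w - PL) / PI
LI = (24.9 - 22.1) / 11.0
LI = 0.255


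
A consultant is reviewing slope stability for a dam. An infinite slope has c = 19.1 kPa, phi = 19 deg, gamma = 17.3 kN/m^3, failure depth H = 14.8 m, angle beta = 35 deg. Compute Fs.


Result: 0.651

Derivation:
Using Fs = c / (gamma*H*sin(beta)*cos(beta)) + tan(phi)/tan(beta)
Cohesion contribution = 19.1 / (17.3*14.8*sin(35)*cos(35))
Cohesion contribution = 0.15877
Friction contribution = tan(19)/tan(35) = 0.491751
Fs = 0.15877 + 0.491751
Fs = 0.651


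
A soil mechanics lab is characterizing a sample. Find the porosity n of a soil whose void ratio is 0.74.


Result: 0.4253

Derivation:
Using the relation n = e / (1 + e)
n = 0.74 / (1 + 0.74)
n = 0.74 / 1.74
n = 0.4253


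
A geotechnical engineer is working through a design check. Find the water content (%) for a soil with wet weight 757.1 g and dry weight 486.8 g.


Using w = (m_wet - m_dry) / m_dry * 100
m_wet - m_dry = 757.1 - 486.8 = 270.3 g
w = 270.3 / 486.8 * 100
w = 55.53 %


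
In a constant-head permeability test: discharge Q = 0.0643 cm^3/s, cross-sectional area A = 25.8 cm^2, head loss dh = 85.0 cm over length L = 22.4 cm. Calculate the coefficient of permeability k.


Result: 0.000657 cm/s

Derivation:
Compute hydraulic gradient:
i = dh / L = 85.0 / 22.4 = 3.79464
Then apply Darcy's law:
k = Q / (A * i)
k = 0.0643 / (25.8 * 3.79464)
k = 0.0643 / 97.9018
k = 0.000657 cm/s


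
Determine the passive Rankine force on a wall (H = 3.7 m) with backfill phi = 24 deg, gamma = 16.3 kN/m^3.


Result: 264.56 kN/m

Derivation:
Compute passive earth pressure coefficient:
Kp = tan^2(45 + phi/2) = tan^2(57.0) = 2.371184
Compute passive force:
Pp = 0.5 * Kp * gamma * H^2
Pp = 0.5 * 2.371184 * 16.3 * 3.7^2
Pp = 264.56 kN/m


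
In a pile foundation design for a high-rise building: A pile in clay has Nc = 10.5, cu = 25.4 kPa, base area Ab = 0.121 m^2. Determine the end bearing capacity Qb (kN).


Result: 32.27 kN

Derivation:
Using Qb = Nc * cu * Ab
Qb = 10.5 * 25.4 * 0.121
Qb = 32.27 kN


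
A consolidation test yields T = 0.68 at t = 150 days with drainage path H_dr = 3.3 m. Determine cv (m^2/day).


Using cv = T * H_dr^2 / t
H_dr^2 = 3.3^2 = 10.89
cv = 0.68 * 10.89 / 150
cv = 0.04937 m^2/day


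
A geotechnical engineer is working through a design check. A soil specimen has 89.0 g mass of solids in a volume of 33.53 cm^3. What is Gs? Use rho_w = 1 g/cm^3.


Using Gs = m_s / (V_s * rho_w)
Since rho_w = 1 g/cm^3:
Gs = 89.0 / 33.53
Gs = 2.654


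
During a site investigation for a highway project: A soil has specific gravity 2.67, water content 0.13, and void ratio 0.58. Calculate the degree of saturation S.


Result: 0.5984

Derivation:
Using S = Gs * w / e
S = 2.67 * 0.13 / 0.58
S = 0.5984


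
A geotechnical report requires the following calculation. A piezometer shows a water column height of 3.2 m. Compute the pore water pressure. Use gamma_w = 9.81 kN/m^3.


Using u = gamma_w * h_w
u = 9.81 * 3.2
u = 31.39 kPa


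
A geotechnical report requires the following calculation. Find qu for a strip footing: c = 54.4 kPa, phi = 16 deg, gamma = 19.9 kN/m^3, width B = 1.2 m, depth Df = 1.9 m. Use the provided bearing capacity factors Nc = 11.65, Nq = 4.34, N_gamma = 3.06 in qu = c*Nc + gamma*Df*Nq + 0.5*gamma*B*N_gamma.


Result: 834.39 kPa

Derivation:
Compute qu = c*Nc + gamma*Df*Nq + 0.5*gamma*B*N_gamma
Term 1: 54.4 * 11.65 = 633.76
Term 2: 19.9 * 1.9 * 4.34 = 164.0954
Term 3: 0.5 * 19.9 * 1.2 * 3.06 = 36.5364
qu = 633.76 + 164.0954 + 36.5364
qu = 834.39 kPa


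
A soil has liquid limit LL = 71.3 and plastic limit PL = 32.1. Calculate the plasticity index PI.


Result: 39.2

Derivation:
Using PI = LL - PL
PI = 71.3 - 32.1
PI = 39.2


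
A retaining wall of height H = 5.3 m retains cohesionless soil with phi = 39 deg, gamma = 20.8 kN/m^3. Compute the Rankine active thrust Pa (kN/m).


Compute active earth pressure coefficient:
Ka = tan^2(45 - phi/2) = tan^2(25.5) = 0.227506
Compute active force:
Pa = 0.5 * Ka * gamma * H^2
Pa = 0.5 * 0.227506 * 20.8 * 5.3^2
Pa = 66.46 kN/m


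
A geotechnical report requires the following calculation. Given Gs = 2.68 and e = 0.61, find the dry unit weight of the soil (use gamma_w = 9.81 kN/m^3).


Using gamma_d = Gs * gamma_w / (1 + e)
gamma_d = 2.68 * 9.81 / (1 + 0.61)
gamma_d = 2.68 * 9.81 / 1.61
gamma_d = 16.33 kN/m^3


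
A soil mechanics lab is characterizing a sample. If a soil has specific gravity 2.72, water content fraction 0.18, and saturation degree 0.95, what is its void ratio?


Using the relation e = Gs * w / S
e = 2.72 * 0.18 / 0.95
e = 0.5154


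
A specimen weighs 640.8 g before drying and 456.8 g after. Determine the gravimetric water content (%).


Result: 40.28 %

Derivation:
Using w = (m_wet - m_dry) / m_dry * 100
m_wet - m_dry = 640.8 - 456.8 = 184.0 g
w = 184.0 / 456.8 * 100
w = 40.28 %


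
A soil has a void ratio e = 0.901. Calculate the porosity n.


Using the relation n = e / (1 + e)
n = 0.901 / (1 + 0.901)
n = 0.901 / 1.901
n = 0.474


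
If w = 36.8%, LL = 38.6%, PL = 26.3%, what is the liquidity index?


First compute the plasticity index:
PI = LL - PL = 38.6 - 26.3 = 12.3
Then compute the liquidity index:
LI = (w - PL) / PI
LI = (36.8 - 26.3) / 12.3
LI = 0.854


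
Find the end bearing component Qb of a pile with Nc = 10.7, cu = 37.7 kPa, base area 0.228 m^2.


Using Qb = Nc * cu * Ab
Qb = 10.7 * 37.7 * 0.228
Qb = 91.97 kN


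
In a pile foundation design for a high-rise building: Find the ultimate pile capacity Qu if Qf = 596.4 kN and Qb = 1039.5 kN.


Using Qu = Qf + Qb
Qu = 596.4 + 1039.5
Qu = 1635.9 kN


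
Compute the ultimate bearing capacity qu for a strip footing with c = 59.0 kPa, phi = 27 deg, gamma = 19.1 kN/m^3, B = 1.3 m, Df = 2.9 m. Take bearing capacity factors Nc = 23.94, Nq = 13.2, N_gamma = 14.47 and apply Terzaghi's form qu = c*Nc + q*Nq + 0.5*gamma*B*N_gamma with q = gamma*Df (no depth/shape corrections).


Compute qu = c*Nc + gamma*Df*Nq + 0.5*gamma*B*N_gamma
Term 1: 59.0 * 23.94 = 1412.46
Term 2: 19.1 * 2.9 * 13.2 = 731.148
Term 3: 0.5 * 19.1 * 1.3 * 14.47 = 179.64505
qu = 1412.46 + 731.148 + 179.64505
qu = 2323.25 kPa


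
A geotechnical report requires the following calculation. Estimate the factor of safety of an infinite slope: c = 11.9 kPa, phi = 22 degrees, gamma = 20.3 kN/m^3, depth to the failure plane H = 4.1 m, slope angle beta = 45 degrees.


Result: 0.69

Derivation:
Using Fs = c / (gamma*H*sin(beta)*cos(beta)) + tan(phi)/tan(beta)
Cohesion contribution = 11.9 / (20.3*4.1*sin(45)*cos(45))
Cohesion contribution = 0.285955
Friction contribution = tan(22)/tan(45) = 0.404026
Fs = 0.285955 + 0.404026
Fs = 0.69


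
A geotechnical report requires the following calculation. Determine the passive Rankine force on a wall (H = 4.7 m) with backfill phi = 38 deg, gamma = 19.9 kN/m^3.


Compute passive earth pressure coefficient:
Kp = tan^2(45 + phi/2) = tan^2(64.0) = 4.203746
Compute passive force:
Pp = 0.5 * Kp * gamma * H^2
Pp = 0.5 * 4.203746 * 19.9 * 4.7^2
Pp = 923.96 kN/m


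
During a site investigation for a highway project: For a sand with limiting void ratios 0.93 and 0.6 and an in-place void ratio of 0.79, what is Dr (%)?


Result: 42.42 %

Derivation:
Using Dr = (e_max - e) / (e_max - e_min) * 100
e_max - e = 0.93 - 0.79 = 0.14
e_max - e_min = 0.93 - 0.6 = 0.33
Dr = 0.14 / 0.33 * 100
Dr = 42.42 %


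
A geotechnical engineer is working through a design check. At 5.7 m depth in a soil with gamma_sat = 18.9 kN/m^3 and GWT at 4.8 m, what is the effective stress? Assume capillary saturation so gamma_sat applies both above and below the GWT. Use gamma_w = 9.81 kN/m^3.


Total stress = gamma_sat * depth
sigma = 18.9 * 5.7 = 107.73 kPa
Pore water pressure u = gamma_w * (depth - d_wt)
u = 9.81 * (5.7 - 4.8) = 8.829 kPa
Effective stress = sigma - u
sigma' = 107.73 - 8.829 = 98.9 kPa


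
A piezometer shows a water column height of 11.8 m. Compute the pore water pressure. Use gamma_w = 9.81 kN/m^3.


Result: 115.76 kPa

Derivation:
Using u = gamma_w * h_w
u = 9.81 * 11.8
u = 115.76 kPa


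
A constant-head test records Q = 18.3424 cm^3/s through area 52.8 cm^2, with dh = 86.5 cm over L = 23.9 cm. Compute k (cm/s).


Compute hydraulic gradient:
i = dh / L = 86.5 / 23.9 = 3.61925
Then apply Darcy's law:
k = Q / (A * i)
k = 18.3424 / (52.8 * 3.61925)
k = 18.3424 / 191.096
k = 0.095985 cm/s


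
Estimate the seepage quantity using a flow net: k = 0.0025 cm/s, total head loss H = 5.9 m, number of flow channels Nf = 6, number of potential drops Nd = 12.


Result: 7.375e-05 m^3/s per m

Derivation:
Convert k to m/s for unit consistency with H:
k = 0.0025 cm/s = 0.0025 / 100 m/s = 2.5e-05 m/s
Using q = k * H * Nf / Nd
Nf / Nd = 6 / 12 = 0.5
q = 2.5e-05 * 5.9 * 0.5
q = 7.375e-05 m^3/s per m


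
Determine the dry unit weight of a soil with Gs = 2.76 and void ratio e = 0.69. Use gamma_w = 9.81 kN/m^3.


Using gamma_d = Gs * gamma_w / (1 + e)
gamma_d = 2.76 * 9.81 / (1 + 0.69)
gamma_d = 2.76 * 9.81 / 1.69
gamma_d = 16.021 kN/m^3


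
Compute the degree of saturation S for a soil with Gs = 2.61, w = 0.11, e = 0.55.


Using S = Gs * w / e
S = 2.61 * 0.11 / 0.55
S = 0.522


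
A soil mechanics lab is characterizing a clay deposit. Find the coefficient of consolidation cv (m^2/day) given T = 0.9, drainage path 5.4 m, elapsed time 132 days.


Result: 0.19882 m^2/day

Derivation:
Using cv = T * H_dr^2 / t
H_dr^2 = 5.4^2 = 29.16
cv = 0.9 * 29.16 / 132
cv = 0.19882 m^2/day


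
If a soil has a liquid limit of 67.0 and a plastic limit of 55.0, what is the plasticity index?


Result: 12.0

Derivation:
Using PI = LL - PL
PI = 67.0 - 55.0
PI = 12.0


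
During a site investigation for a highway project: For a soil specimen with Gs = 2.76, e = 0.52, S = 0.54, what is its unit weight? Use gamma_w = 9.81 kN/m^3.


Using gamma = gamma_w * (Gs + S*e) / (1 + e)
Numerator: Gs + S*e = 2.76 + 0.54*0.52 = 3.0408
Denominator: 1 + e = 1 + 0.52 = 1.52
gamma = 9.81 * 3.0408 / 1.52
gamma = 19.625 kN/m^3


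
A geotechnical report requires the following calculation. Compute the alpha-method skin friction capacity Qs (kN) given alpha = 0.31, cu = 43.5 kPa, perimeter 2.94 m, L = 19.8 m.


Result: 784.99 kN

Derivation:
Using Qs = alpha * cu * perimeter * L
Qs = 0.31 * 43.5 * 2.94 * 19.8
Qs = 784.99 kN


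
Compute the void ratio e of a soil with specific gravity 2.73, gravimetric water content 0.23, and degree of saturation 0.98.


Using the relation e = Gs * w / S
e = 2.73 * 0.23 / 0.98
e = 0.6407


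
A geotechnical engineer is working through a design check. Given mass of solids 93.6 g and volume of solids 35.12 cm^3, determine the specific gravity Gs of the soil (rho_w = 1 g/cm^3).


Using Gs = m_s / (V_s * rho_w)
Since rho_w = 1 g/cm^3:
Gs = 93.6 / 35.12
Gs = 2.665


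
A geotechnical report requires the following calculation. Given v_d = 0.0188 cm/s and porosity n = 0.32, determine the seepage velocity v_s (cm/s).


Using v_s = v_d / n
v_s = 0.0188 / 0.32
v_s = 0.05875 cm/s


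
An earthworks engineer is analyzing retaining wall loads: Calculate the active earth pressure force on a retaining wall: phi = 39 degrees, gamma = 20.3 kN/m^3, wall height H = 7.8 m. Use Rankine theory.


Compute active earth pressure coefficient:
Ka = tan^2(45 - phi/2) = tan^2(25.5) = 0.227506
Compute active force:
Pa = 0.5 * Ka * gamma * H^2
Pa = 0.5 * 0.227506 * 20.3 * 7.8^2
Pa = 140.49 kN/m


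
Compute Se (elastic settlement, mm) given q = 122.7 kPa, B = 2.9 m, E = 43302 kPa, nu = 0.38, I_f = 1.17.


Result: 8.226 mm

Derivation:
Using Se = q * B * (1 - nu^2) * I_f / E
1 - nu^2 = 1 - 0.38^2 = 0.8556
Se = 122.7 * 2.9 * 0.8556 * 1.17 / 43302
Se = 0.008226 m
Convert to mm: Se = 0.008226 * 1000 = 8.226 mm


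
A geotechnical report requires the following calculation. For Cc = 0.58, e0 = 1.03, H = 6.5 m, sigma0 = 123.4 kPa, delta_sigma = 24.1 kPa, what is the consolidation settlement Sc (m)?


Using Sc = Cc * H / (1 + e0) * log10((sigma0 + delta_sigma) / sigma0)
Stress ratio = (123.4 + 24.1) / 123.4 = 1.1953
log10(1.1953) = 0.0774769
Cc * H / (1 + e0) = 0.58 * 6.5 / (1 + 1.03) = 1.85714
Sc = 1.85714 * 0.0774769
Sc = 0.1439 m


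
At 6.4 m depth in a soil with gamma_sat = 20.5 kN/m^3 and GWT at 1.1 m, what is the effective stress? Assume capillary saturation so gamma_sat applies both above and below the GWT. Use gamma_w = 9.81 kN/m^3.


Total stress = gamma_sat * depth
sigma = 20.5 * 6.4 = 131.2 kPa
Pore water pressure u = gamma_w * (depth - d_wt)
u = 9.81 * (6.4 - 1.1) = 51.993 kPa
Effective stress = sigma - u
sigma' = 131.2 - 51.993 = 79.21 kPa


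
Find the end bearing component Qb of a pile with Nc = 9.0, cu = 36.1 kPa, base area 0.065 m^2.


Using Qb = Nc * cu * Ab
Qb = 9.0 * 36.1 * 0.065
Qb = 21.12 kN


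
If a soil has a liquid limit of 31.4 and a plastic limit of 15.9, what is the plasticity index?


Result: 15.5

Derivation:
Using PI = LL - PL
PI = 31.4 - 15.9
PI = 15.5


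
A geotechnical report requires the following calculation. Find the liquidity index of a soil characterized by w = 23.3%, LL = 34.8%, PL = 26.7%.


First compute the plasticity index:
PI = LL - PL = 34.8 - 26.7 = 8.1
Then compute the liquidity index:
LI = (w - PL) / PI
LI = (23.3 - 26.7) / 8.1
LI = -0.42


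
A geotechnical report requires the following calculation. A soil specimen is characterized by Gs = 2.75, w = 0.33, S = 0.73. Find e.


Using the relation e = Gs * w / S
e = 2.75 * 0.33 / 0.73
e = 1.2432


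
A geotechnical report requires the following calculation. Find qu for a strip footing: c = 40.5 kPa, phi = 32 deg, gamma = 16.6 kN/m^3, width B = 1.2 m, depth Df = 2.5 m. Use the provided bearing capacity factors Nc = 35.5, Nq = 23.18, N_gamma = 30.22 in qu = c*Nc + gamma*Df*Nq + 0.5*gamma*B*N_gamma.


Result: 2700.71 kPa

Derivation:
Compute qu = c*Nc + gamma*Df*Nq + 0.5*gamma*B*N_gamma
Term 1: 40.5 * 35.5 = 1437.75
Term 2: 16.6 * 2.5 * 23.18 = 961.97
Term 3: 0.5 * 16.6 * 1.2 * 30.22 = 300.9912
qu = 1437.75 + 961.97 + 300.9912
qu = 2700.71 kPa


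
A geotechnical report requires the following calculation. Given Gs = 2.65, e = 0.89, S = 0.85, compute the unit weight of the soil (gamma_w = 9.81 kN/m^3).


Result: 17.681 kN/m^3

Derivation:
Using gamma = gamma_w * (Gs + S*e) / (1 + e)
Numerator: Gs + S*e = 2.65 + 0.85*0.89 = 3.4065
Denominator: 1 + e = 1 + 0.89 = 1.89
gamma = 9.81 * 3.4065 / 1.89
gamma = 17.681 kN/m^3


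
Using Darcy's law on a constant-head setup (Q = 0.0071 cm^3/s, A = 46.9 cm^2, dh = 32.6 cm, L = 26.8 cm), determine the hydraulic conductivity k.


Result: 0.000124 cm/s

Derivation:
Compute hydraulic gradient:
i = dh / L = 32.6 / 26.8 = 1.21642
Then apply Darcy's law:
k = Q / (A * i)
k = 0.0071 / (46.9 * 1.21642)
k = 0.0071 / 57.05
k = 0.000124 cm/s


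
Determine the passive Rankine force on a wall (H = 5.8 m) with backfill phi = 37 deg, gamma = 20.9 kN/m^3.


Compute passive earth pressure coefficient:
Kp = tan^2(45 + phi/2) = tan^2(63.5) = 4.022791
Compute passive force:
Pp = 0.5 * Kp * gamma * H^2
Pp = 0.5 * 4.022791 * 20.9 * 5.8^2
Pp = 1414.16 kN/m


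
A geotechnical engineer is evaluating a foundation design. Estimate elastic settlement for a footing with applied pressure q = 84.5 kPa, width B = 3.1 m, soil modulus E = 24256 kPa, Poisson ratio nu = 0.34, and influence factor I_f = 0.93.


Result: 8.882 mm

Derivation:
Using Se = q * B * (1 - nu^2) * I_f / E
1 - nu^2 = 1 - 0.34^2 = 0.8844
Se = 84.5 * 3.1 * 0.8844 * 0.93 / 24256
Se = 0.008882 m
Convert to mm: Se = 0.008882 * 1000 = 8.882 mm


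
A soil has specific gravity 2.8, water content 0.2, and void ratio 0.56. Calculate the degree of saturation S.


Using S = Gs * w / e
S = 2.8 * 0.2 / 0.56
S = 1.0


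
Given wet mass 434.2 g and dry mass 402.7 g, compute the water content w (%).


Result: 7.82 %

Derivation:
Using w = (m_wet - m_dry) / m_dry * 100
m_wet - m_dry = 434.2 - 402.7 = 31.5 g
w = 31.5 / 402.7 * 100
w = 7.82 %


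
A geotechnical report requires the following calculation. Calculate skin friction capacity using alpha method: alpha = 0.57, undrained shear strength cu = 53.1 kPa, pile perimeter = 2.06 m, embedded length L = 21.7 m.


Result: 1353.0 kN

Derivation:
Using Qs = alpha * cu * perimeter * L
Qs = 0.57 * 53.1 * 2.06 * 21.7
Qs = 1353.0 kN
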